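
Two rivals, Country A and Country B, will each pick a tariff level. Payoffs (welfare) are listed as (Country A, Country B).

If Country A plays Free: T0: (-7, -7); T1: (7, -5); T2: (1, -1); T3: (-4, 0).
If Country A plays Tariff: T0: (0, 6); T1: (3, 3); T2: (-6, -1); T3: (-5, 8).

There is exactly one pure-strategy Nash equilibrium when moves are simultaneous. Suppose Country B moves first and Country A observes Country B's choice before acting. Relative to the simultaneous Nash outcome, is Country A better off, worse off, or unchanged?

better off

Solve by backward induction (Country B leads).
- T0: BR = Tariff, leader payoff 6.
- T1: BR = Free, leader payoff -5.
- T2: BR = Free, leader payoff -1.
- T3: BR = Free, leader payoff 0.
Maximizing over 6, -5, -1, 0, Country B chooses T0. Subgame-perfect outcome: (Tariff, T0) with payoffs (0, 6).
For the simultaneous game, intersect best replies.
Country A's best replies: T0→Tariff; T1→Free; T2→Free; T3→Free.
Country B's best replies: Free→T3; Tariff→T3.
Only (Free, T3) has each player best-responding; Nash payoffs (-4, 0).
Country A earns 0 sequentially versus -4 at the Nash outcome: better off.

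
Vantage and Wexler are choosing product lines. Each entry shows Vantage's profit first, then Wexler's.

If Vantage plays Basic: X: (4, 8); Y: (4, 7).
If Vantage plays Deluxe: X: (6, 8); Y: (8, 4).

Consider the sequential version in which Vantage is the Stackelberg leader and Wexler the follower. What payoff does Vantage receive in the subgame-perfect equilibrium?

6

Wexler best-responds to each possible Vantage move:
- Basic → Wexler plays X (best of 8, 7); Vantage gets 4.
- Deluxe → Wexler plays X (best of 8, 4); Vantage gets 6.
Maximizing over 4, 6, Vantage chooses Deluxe. Subgame-perfect outcome: (Deluxe, X) with payoffs (6, 8).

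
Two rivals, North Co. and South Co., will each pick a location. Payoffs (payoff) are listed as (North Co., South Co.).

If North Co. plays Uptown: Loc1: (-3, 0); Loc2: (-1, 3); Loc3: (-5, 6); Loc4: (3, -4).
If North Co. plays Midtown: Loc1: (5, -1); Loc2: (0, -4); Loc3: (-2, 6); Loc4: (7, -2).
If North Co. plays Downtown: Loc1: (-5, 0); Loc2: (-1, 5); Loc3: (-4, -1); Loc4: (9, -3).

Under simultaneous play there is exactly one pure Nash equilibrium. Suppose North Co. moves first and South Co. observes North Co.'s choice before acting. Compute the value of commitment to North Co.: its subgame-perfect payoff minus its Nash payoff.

South Co. best-responds to each possible North Co. move:
- Uptown: BR = Loc3, leader payoff -5.
- Midtown: BR = Loc3, leader payoff -2.
- Downtown: BR = Loc2, leader payoff -1.
Maximizing over -5, -2, -1, North Co. chooses Downtown. Subgame-perfect outcome: (Downtown, Loc2) with payoffs (-1, 5).
For the simultaneous game, intersect best replies.
North Co.'s best replies: Loc1→Midtown; Loc2→Midtown; Loc3→Midtown; Loc4→Downtown.
South Co.'s best replies: Uptown→Loc3; Midtown→Loc3; Downtown→Loc2.
Only (Midtown, Loc3) has each player best-responding; Nash payoffs (-2, 6).
North Co.'s commitment gain: -1 − -2 = 1.

1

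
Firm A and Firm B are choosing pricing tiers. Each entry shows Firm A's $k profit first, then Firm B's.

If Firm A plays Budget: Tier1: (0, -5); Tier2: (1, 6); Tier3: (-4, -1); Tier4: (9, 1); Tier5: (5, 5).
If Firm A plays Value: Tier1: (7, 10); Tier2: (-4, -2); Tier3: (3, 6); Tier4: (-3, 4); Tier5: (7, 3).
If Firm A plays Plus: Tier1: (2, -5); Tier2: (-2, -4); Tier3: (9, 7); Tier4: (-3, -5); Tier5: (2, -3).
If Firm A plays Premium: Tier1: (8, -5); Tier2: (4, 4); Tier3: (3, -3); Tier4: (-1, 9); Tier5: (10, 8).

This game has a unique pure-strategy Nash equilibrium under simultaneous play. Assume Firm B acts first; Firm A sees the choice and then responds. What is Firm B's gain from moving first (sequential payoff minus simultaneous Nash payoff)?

1

Firm A best-responds to each possible Firm B move:
- Tier1: BR = Premium, leader payoff -5.
- Tier2: BR = Premium, leader payoff 4.
- Tier3: BR = Plus, leader payoff 7.
- Tier4: BR = Budget, leader payoff 1.
- Tier5: BR = Premium, leader payoff 8.
Firm B's induced payoffs are -5, 4, 7, 1, 8, so Firm B commits to Tier5. Subgame-perfect outcome: (Premium, Tier5) with payoffs (10, 8).
Under simultaneous play:
Firm A's best replies: Tier1→Premium; Tier2→Premium; Tier3→Plus; Tier4→Budget; Tier5→Premium.
Firm B's best replies: Budget→Tier2; Value→Tier1; Plus→Tier3; Premium→Tier4.
The unique mutual best reply is (Plus, Tier3), giving (9, 7).
Firm B's commitment gain: 8 − 7 = 1.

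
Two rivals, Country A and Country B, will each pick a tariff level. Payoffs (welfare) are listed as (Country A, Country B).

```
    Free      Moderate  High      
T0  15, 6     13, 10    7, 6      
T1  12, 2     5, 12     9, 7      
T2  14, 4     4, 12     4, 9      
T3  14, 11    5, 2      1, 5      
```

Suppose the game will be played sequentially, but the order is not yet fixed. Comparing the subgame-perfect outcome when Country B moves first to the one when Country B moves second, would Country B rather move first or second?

second

If Country A leads: Country B's best replies are T0→Moderate, T1→Moderate, T2→Moderate, T3→Free; Country A's induced payoffs 13, 5, 4, 14; outcome (T3, Free), payoffs (14, 11).
If Country B leads: Country A's best replies are Free→T0, Moderate→T0, High→T1; Country B's induced payoffs 6, 10, 7; outcome (T0, Moderate), payoffs (13, 10).
Country B gets 10 moving first and 11 moving second, so Country B prefers to move second.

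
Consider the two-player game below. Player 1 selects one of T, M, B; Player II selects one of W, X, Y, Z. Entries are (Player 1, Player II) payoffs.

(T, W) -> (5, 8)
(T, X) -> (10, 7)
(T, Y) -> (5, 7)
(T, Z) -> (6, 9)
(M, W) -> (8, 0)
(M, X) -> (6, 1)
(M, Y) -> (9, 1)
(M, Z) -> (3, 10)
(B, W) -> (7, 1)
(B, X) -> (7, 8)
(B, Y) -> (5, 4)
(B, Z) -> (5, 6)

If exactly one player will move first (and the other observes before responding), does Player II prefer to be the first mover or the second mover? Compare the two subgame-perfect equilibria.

first

If Player 1 leads: Player II's best replies are T→Z, M→Z, B→X; Player 1's induced payoffs 6, 3, 7; outcome (B, X), payoffs (7, 8).
If Player II leads: Player 1's best replies are W→M, X→T, Y→M, Z→T; Player II's induced payoffs 0, 7, 1, 9; outcome (T, Z), payoffs (6, 9).
Player II gets 9 moving first and 8 moving second, so Player II prefers to move first.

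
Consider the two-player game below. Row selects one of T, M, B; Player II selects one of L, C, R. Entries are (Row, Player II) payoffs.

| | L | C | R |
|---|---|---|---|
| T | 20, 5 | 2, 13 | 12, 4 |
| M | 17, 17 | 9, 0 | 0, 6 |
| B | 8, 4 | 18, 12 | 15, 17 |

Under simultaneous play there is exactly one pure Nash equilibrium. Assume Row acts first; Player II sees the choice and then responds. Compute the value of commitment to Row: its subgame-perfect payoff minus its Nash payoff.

2

Solve by backward induction (Row leads).
- T: Player II compares 5, 13, 4 and picks C; Row would get 2.
- M: Player II compares 17, 0, 6 and picks L; Row would get 17.
- B: Player II compares 4, 12, 17 and picks R; Row would get 15.
Maximizing over 2, 17, 15, Row chooses M. Subgame-perfect outcome: (M, L) with payoffs (17, 17).
Now find the simultaneous Nash equilibrium.
Row's best replies: L→T; C→B; R→B.
Player II's best replies: T→C; M→L; B→R.
The unique mutual best reply is (B, R), giving (15, 17).
Row's commitment gain: 17 − 15 = 2.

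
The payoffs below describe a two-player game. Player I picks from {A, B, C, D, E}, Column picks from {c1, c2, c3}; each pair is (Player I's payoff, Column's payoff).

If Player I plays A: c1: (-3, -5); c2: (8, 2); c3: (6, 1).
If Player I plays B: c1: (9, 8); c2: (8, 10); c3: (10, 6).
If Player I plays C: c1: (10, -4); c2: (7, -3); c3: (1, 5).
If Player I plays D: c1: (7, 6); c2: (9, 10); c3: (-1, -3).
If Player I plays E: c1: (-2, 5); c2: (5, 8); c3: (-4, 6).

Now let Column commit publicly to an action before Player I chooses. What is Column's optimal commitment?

Solve by backward induction (Column leads).
- c1: Player I compares -3, 9, 10, 7, -2 and picks C; Column would get -4.
- c2: Player I compares 8, 8, 7, 9, 5 and picks D; Column would get 10.
- c3: Player I compares 6, 10, 1, -1, -4 and picks B; Column would get 6.
Maximizing over -4, 10, 6, Column chooses c2. Subgame-perfect outcome: (D, c2) with payoffs (9, 10).

c2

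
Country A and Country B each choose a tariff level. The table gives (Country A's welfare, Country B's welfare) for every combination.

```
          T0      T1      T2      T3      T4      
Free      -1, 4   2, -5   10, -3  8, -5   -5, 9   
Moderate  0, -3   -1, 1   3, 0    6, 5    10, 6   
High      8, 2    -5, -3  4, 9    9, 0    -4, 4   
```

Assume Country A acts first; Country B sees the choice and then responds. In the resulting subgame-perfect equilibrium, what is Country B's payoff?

Work backward from Country B's decision.
- Free: Country B compares 4, -5, -3, -5, 9 and picks T4; Country A would get -5.
- Moderate: Country B compares -3, 1, 0, 5, 6 and picks T4; Country A would get 10.
- High: Country B compares 2, -3, 9, 0, 4 and picks T2; Country A would get 4.
Country A's induced payoffs are -5, 10, 4, so Country A commits to Moderate. Subgame-perfect outcome: (Moderate, T4) with payoffs (10, 6).

6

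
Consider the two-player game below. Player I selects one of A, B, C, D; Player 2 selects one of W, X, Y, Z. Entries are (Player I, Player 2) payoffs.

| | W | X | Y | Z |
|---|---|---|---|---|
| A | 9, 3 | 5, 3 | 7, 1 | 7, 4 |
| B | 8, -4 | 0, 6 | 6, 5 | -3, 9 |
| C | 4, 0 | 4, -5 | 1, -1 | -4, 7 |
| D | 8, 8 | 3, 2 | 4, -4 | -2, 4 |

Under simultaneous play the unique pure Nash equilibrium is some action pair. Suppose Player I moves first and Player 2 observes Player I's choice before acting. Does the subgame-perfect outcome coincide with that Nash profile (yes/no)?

Solve by backward induction (Player I leads).
- A → Player 2 plays Z (best of 3, 3, 1, 4); Player I gets 7.
- B → Player 2 plays Z (best of -4, 6, 5, 9); Player I gets -3.
- C → Player 2 plays Z (best of 0, -5, -1, 7); Player I gets -4.
- D → Player 2 plays W (best of 8, 2, -4, 4); Player I gets 8.
Among 7, -3, -4, 8, the best is 8 at D. Subgame-perfect outcome: (D, W) with payoffs (8, 8).
For the simultaneous game, intersect best replies.
Player I's best replies: W→A; X→A; Y→A; Z→A.
Player 2's best replies: A→Z; B→Z; C→Z; D→W.
The unique mutual best reply is (A, Z), giving (7, 4).
Sequential outcome (D, W) differs from the Nash profile (A, Z).

no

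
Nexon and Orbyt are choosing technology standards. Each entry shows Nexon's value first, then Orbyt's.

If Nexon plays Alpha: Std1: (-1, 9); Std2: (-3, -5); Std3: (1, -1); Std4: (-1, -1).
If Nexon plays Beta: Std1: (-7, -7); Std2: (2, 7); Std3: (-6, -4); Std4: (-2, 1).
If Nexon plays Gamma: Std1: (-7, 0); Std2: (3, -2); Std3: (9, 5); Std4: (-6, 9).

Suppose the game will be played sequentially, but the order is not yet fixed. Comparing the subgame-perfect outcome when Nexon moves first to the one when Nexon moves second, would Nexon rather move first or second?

first

If Nexon leads: Orbyt's best replies are Alpha→Std1, Beta→Std2, Gamma→Std4; Nexon's induced payoffs -1, 2, -6; outcome (Beta, Std2), payoffs (2, 7).
If Orbyt leads: Nexon's best replies are Std1→Alpha, Std2→Gamma, Std3→Gamma, Std4→Alpha; Orbyt's induced payoffs 9, -2, 5, -1; outcome (Alpha, Std1), payoffs (-1, 9).
Nexon gets 2 moving first and -1 moving second, so Nexon prefers to move first.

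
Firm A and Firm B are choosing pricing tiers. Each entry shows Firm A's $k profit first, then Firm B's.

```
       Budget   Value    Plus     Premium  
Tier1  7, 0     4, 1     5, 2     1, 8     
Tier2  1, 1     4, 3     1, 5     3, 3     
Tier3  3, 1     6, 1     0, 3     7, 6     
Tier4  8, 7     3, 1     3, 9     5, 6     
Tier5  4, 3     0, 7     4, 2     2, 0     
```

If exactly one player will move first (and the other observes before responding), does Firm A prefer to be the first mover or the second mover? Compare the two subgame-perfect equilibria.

If Firm A leads: Firm B's best replies are Tier1→Premium, Tier2→Plus, Tier3→Premium, Tier4→Plus, Tier5→Value; Firm A's induced payoffs 1, 1, 7, 3, 0; outcome (Tier3, Premium), payoffs (7, 6).
If Firm B leads: Firm A's best replies are Budget→Tier4, Value→Tier3, Plus→Tier1, Premium→Tier3; Firm B's induced payoffs 7, 1, 2, 6; outcome (Tier4, Budget), payoffs (8, 7).
Firm A gets 7 moving first and 8 moving second, so Firm A prefers to move second.

second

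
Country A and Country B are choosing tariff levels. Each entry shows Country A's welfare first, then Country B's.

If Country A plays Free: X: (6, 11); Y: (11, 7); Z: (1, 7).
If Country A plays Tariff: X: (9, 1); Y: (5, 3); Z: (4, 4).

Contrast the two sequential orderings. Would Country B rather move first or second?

If Country A leads: Country B's best replies are Free→X, Tariff→Z; Country A's induced payoffs 6, 4; outcome (Free, X), payoffs (6, 11).
If Country B leads: Country A's best replies are X→Tariff, Y→Free, Z→Tariff; Country B's induced payoffs 1, 7, 4; outcome (Free, Y), payoffs (11, 7).
Country B gets 7 moving first and 11 moving second, so Country B prefers to move second.

second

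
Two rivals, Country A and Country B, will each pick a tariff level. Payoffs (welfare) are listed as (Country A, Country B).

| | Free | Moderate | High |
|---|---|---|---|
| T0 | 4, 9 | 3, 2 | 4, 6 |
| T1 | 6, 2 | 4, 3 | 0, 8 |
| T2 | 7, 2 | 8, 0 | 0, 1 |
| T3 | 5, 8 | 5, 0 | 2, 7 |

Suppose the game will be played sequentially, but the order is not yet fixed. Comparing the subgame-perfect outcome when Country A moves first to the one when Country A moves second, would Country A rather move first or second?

If Country A leads: Country B's best replies are T0→Free, T1→High, T2→Free, T3→Free; Country A's induced payoffs 4, 0, 7, 5; outcome (T2, Free), payoffs (7, 2).
If Country B leads: Country A's best replies are Free→T2, Moderate→T2, High→T0; Country B's induced payoffs 2, 0, 6; outcome (T0, High), payoffs (4, 6).
Country A gets 7 moving first and 4 moving second, so Country A prefers to move first.

first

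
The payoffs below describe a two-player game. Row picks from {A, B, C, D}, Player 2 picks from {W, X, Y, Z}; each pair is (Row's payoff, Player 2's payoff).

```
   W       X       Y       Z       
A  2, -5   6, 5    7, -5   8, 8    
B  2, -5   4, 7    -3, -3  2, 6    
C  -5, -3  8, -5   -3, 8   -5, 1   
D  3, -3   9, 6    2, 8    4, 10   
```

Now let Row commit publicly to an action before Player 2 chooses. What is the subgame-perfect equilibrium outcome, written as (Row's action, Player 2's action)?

(A, Z)

Work backward from Player 2's decision.
- A: BR = Z, leader payoff 8.
- B: BR = X, leader payoff 4.
- C: BR = Y, leader payoff -3.
- D: BR = Z, leader payoff 4.
Among 8, 4, -3, 4, the best is 8 at A. Subgame-perfect outcome: (A, Z) with payoffs (8, 8).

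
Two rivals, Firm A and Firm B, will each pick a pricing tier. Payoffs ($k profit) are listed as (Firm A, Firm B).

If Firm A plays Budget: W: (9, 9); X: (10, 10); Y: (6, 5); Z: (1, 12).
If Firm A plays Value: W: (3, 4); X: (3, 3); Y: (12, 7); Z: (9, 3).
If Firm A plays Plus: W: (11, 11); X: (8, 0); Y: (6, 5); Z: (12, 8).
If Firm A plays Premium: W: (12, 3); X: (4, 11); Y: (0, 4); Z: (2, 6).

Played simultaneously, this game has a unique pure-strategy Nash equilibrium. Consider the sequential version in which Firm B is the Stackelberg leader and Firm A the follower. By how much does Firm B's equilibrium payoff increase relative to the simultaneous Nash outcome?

3

Work backward from Firm A's decision.
- W: BR = Premium, leader payoff 3.
- X: BR = Budget, leader payoff 10.
- Y: BR = Value, leader payoff 7.
- Z: BR = Plus, leader payoff 8.
Among 3, 10, 7, 8, the best is 10 at X. Subgame-perfect outcome: (Budget, X) with payoffs (10, 10).
For the simultaneous game, intersect best replies.
Firm A's best replies: W→Premium; X→Budget; Y→Value; Z→Plus.
Firm B's best replies: Budget→Z; Value→Y; Plus→W; Premium→X.
The unique mutual best reply is (Value, Y), giving (12, 7).
Firm B's commitment gain: 10 − 7 = 3.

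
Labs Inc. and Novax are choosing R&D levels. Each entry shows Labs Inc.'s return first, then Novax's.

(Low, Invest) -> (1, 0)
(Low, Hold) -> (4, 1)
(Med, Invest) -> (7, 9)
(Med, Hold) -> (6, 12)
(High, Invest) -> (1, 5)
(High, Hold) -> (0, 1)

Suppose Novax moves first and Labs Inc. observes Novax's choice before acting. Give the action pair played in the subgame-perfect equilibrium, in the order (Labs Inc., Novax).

(Med, Hold)

Work backward from Labs Inc.'s decision.
- Invest: Labs Inc. compares 1, 7, 1 and picks Med; Novax would get 9.
- Hold: Labs Inc. compares 4, 6, 0 and picks Med; Novax would get 12.
Among 9, 12, the best is 12 at Hold. Subgame-perfect outcome: (Med, Hold) with payoffs (6, 12).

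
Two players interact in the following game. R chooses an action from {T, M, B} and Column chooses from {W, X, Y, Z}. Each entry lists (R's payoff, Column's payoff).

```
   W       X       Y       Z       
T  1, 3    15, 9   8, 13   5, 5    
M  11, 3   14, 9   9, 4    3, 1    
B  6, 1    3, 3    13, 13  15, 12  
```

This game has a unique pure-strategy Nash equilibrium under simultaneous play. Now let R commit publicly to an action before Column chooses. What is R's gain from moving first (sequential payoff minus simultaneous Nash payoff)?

1

Column best-responds to each possible R move:
- T → Column plays Y (best of 3, 9, 13, 5); R gets 8.
- M → Column plays X (best of 3, 9, 4, 1); R gets 14.
- B → Column plays Y (best of 1, 3, 13, 12); R gets 13.
Among 8, 14, 13, the best is 14 at M. Subgame-perfect outcome: (M, X) with payoffs (14, 9).
For the simultaneous game, intersect best replies.
R's best replies: W→M; X→T; Y→B; Z→B.
Column's best replies: T→Y; M→X; B→Y.
Only (B, Y) has each player best-responding; Nash payoffs (13, 13).
R's commitment gain: 14 − 13 = 1.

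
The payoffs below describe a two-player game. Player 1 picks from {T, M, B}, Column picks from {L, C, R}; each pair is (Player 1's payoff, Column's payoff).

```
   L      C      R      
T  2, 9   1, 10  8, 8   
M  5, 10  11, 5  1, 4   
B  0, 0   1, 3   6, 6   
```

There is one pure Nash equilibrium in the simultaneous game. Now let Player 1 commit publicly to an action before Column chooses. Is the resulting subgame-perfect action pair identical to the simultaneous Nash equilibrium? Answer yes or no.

Work backward from Column's decision.
- T: BR = C, leader payoff 1.
- M: BR = L, leader payoff 5.
- B: BR = R, leader payoff 6.
Among 1, 5, 6, the best is 6 at B. Subgame-perfect outcome: (B, R) with payoffs (6, 6).
For the simultaneous game, intersect best replies.
Player 1's best replies: L→M; C→M; R→T.
Column's best replies: T→C; M→L; B→R.
Only (M, L) has each player best-responding; Nash payoffs (5, 10).
Sequential outcome (B, R) differs from the Nash profile (M, L).

no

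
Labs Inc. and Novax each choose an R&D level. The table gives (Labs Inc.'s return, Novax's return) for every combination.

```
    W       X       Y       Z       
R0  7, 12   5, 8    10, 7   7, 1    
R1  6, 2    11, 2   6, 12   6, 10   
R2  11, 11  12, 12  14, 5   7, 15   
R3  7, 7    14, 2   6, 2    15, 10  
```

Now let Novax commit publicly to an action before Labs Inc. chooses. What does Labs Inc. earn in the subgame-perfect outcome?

Backward induction with Novax moving first.
- W: BR = R2, leader payoff 11.
- X: BR = R3, leader payoff 2.
- Y: BR = R2, leader payoff 5.
- Z: BR = R3, leader payoff 10.
Novax's induced payoffs are 11, 2, 5, 10, so Novax commits to W. Subgame-perfect outcome: (R2, W) with payoffs (11, 11).

11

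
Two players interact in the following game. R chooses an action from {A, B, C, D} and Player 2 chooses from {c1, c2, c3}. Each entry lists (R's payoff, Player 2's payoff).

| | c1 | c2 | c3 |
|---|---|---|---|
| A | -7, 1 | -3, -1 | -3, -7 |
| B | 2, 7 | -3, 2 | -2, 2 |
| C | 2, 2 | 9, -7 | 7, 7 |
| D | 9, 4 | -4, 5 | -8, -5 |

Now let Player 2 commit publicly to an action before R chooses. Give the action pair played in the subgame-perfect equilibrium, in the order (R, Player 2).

(C, c3)

Work backward from R's decision.
- c1: R compares -7, 2, 2, 9 and picks D; Player 2 would get 4.
- c2: R compares -3, -3, 9, -4 and picks C; Player 2 would get -7.
- c3: R compares -3, -2, 7, -8 and picks C; Player 2 would get 7.
Maximizing over 4, -7, 7, Player 2 chooses c3. Subgame-perfect outcome: (C, c3) with payoffs (7, 7).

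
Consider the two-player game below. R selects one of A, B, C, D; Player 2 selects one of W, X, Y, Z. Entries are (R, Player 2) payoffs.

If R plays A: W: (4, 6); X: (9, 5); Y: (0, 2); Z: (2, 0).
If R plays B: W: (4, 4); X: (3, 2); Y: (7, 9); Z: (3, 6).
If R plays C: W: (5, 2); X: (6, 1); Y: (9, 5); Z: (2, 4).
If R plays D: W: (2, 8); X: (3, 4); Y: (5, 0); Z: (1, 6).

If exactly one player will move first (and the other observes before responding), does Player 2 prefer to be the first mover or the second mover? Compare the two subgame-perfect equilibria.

first

If R leads: Player 2's best replies are A→W, B→Y, C→Y, D→W; R's induced payoffs 4, 7, 9, 2; outcome (C, Y), payoffs (9, 5).
If Player 2 leads: R's best replies are W→C, X→A, Y→C, Z→B; Player 2's induced payoffs 2, 5, 5, 6; outcome (B, Z), payoffs (3, 6).
Player 2 gets 6 moving first and 5 moving second, so Player 2 prefers to move first.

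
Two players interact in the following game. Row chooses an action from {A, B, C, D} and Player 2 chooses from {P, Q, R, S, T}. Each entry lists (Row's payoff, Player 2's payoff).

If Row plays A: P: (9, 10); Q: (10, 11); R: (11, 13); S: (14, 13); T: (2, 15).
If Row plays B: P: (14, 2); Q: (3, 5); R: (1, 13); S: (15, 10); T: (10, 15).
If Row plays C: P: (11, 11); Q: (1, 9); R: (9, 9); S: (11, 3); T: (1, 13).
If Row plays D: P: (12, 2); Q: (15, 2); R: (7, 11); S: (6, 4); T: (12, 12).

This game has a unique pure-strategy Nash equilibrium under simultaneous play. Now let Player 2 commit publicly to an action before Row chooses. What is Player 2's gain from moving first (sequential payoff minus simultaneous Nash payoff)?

Work backward from Row's decision.
- P → Row plays B (best of 9, 14, 11, 12); Player 2 gets 2.
- Q → Row plays D (best of 10, 3, 1, 15); Player 2 gets 2.
- R → Row plays A (best of 11, 1, 9, 7); Player 2 gets 13.
- S → Row plays B (best of 14, 15, 11, 6); Player 2 gets 10.
- T → Row plays D (best of 2, 10, 1, 12); Player 2 gets 12.
Player 2's induced payoffs are 2, 2, 13, 10, 12, so Player 2 commits to R. Subgame-perfect outcome: (A, R) with payoffs (11, 13).
Under simultaneous play:
Row's best replies: P→B; Q→D; R→A; S→B; T→D.
Player 2's best replies: A→T; B→T; C→T; D→T.
The unique mutual best reply is (D, T), giving (12, 12).
Player 2's commitment gain: 13 − 12 = 1.

1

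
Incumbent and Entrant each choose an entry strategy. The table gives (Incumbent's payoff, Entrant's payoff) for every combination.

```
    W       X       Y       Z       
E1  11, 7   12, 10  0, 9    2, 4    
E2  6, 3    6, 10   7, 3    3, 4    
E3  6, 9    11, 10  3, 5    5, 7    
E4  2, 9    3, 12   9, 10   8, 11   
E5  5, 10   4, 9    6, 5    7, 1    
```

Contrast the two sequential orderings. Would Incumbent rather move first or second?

first

If Incumbent leads: Entrant's best replies are E1→X, E2→X, E3→X, E4→X, E5→W; Incumbent's induced payoffs 12, 6, 11, 3, 5; outcome (E1, X), payoffs (12, 10).
If Entrant leads: Incumbent's best replies are W→E1, X→E1, Y→E4, Z→E4; Entrant's induced payoffs 7, 10, 10, 11; outcome (E4, Z), payoffs (8, 11).
Incumbent gets 12 moving first and 8 moving second, so Incumbent prefers to move first.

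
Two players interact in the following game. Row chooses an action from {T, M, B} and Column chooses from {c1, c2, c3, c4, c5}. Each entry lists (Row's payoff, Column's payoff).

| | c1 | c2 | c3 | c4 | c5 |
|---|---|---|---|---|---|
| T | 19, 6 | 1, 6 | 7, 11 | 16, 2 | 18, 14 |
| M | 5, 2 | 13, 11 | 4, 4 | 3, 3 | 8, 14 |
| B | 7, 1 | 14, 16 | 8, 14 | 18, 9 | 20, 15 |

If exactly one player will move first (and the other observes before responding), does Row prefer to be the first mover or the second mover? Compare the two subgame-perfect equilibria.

first

If Row leads: Column's best replies are T→c5, M→c5, B→c2; Row's induced payoffs 18, 8, 14; outcome (T, c5), payoffs (18, 14).
If Column leads: Row's best replies are c1→T, c2→B, c3→B, c4→B, c5→B; Column's induced payoffs 6, 16, 14, 9, 15; outcome (B, c2), payoffs (14, 16).
Row gets 18 moving first and 14 moving second, so Row prefers to move first.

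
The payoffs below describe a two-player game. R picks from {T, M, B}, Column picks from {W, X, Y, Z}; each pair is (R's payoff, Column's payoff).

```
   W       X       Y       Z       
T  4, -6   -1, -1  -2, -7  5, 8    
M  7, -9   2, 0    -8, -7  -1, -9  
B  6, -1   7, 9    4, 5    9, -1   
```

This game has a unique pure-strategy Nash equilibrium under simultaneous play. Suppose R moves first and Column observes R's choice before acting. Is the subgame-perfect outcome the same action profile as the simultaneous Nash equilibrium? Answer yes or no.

Column best-responds to each possible R move:
- T: Column compares -6, -1, -7, 8 and picks Z; R would get 5.
- M: Column compares -9, 0, -7, -9 and picks X; R would get 2.
- B: Column compares -1, 9, 5, -1 and picks X; R would get 7.
Among 5, 2, 7, the best is 7 at B. Subgame-perfect outcome: (B, X) with payoffs (7, 9).
Under simultaneous play:
R's best replies: W→M; X→B; Y→B; Z→B.
Column's best replies: T→Z; M→X; B→X.
Only (B, X) has each player best-responding; Nash payoffs (7, 9).
Sequential outcome (B, X) coincides with the Nash profile (B, X).

yes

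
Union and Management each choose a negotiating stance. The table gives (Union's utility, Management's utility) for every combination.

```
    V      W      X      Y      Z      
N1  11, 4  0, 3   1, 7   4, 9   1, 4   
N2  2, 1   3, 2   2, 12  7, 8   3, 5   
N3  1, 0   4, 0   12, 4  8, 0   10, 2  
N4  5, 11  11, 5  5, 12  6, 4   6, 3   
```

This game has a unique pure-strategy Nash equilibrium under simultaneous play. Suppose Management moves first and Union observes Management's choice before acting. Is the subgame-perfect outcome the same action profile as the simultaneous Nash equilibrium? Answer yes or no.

Backward induction with Management moving first.
- V: BR = N1, leader payoff 4.
- W: BR = N4, leader payoff 5.
- X: BR = N3, leader payoff 4.
- Y: BR = N3, leader payoff 0.
- Z: BR = N3, leader payoff 2.
Maximizing over 4, 5, 4, 0, 2, Management chooses W. Subgame-perfect outcome: (N4, W) with payoffs (11, 5).
For the simultaneous game, intersect best replies.
Union's best replies: V→N1; W→N4; X→N3; Y→N3; Z→N3.
Management's best replies: N1→Y; N2→X; N3→X; N4→X.
The unique mutual best reply is (N3, X), giving (12, 4).
Sequential outcome (N4, W) differs from the Nash profile (N3, X).

no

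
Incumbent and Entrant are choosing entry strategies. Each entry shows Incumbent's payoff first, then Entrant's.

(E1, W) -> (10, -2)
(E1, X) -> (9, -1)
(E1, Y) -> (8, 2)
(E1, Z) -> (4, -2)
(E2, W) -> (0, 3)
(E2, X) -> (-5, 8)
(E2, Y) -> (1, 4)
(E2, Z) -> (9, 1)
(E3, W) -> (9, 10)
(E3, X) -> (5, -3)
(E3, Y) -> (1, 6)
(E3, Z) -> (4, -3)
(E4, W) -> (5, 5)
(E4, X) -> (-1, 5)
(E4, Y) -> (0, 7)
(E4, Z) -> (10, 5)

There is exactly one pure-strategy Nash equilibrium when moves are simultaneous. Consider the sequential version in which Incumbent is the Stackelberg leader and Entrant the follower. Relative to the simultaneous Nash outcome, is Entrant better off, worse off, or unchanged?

Work backward from Entrant's decision.
- E1: BR = Y, leader payoff 8.
- E2: BR = X, leader payoff -5.
- E3: BR = W, leader payoff 9.
- E4: BR = Y, leader payoff 0.
Incumbent's induced payoffs are 8, -5, 9, 0, so Incumbent commits to E3. Subgame-perfect outcome: (E3, W) with payoffs (9, 10).
Under simultaneous play:
Incumbent's best replies: W→E1; X→E1; Y→E1; Z→E4.
Entrant's best replies: E1→Y; E2→X; E3→W; E4→Y.
The unique mutual best reply is (E1, Y), giving (8, 2).
Entrant earns 10 sequentially versus 2 at the Nash outcome: better off.

better off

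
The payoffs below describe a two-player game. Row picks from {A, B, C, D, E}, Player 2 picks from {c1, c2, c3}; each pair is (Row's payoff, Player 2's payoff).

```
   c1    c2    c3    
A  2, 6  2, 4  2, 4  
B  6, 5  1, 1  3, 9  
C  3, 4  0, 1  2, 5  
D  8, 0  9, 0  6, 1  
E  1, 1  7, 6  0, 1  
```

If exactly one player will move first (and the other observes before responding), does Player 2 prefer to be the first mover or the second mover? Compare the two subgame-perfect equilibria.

second

If Row leads: Player 2's best replies are A→c1, B→c3, C→c3, D→c3, E→c2; Row's induced payoffs 2, 3, 2, 6, 7; outcome (E, c2), payoffs (7, 6).
If Player 2 leads: Row's best replies are c1→D, c2→D, c3→D; Player 2's induced payoffs 0, 0, 1; outcome (D, c3), payoffs (6, 1).
Player 2 gets 1 moving first and 6 moving second, so Player 2 prefers to move second.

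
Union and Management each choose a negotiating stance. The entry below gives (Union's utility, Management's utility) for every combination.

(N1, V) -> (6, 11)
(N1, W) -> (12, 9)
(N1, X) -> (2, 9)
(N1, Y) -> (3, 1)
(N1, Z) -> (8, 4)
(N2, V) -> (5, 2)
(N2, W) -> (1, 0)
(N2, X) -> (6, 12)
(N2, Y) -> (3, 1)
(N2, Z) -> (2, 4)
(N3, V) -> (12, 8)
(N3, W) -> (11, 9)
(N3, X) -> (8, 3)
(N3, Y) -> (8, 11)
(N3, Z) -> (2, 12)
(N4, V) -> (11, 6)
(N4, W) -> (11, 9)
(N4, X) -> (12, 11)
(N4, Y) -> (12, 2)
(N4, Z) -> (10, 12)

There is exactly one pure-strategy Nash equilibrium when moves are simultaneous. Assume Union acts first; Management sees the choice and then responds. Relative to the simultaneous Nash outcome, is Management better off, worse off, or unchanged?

Backward induction with Union moving first.
- N1: BR = V, leader payoff 6.
- N2: BR = X, leader payoff 6.
- N3: BR = Z, leader payoff 2.
- N4: BR = Z, leader payoff 10.
Among 6, 6, 2, 10, the best is 10 at N4. Subgame-perfect outcome: (N4, Z) with payoffs (10, 12).
Now find the simultaneous Nash equilibrium.
Union's best replies: V→N3; W→N1; X→N4; Y→N4; Z→N4.
Management's best replies: N1→V; N2→X; N3→Z; N4→Z.
Only (N4, Z) has each player best-responding; Nash payoffs (10, 12).
Management earns 12 sequentially versus 12 at the Nash outcome: unchanged.

unchanged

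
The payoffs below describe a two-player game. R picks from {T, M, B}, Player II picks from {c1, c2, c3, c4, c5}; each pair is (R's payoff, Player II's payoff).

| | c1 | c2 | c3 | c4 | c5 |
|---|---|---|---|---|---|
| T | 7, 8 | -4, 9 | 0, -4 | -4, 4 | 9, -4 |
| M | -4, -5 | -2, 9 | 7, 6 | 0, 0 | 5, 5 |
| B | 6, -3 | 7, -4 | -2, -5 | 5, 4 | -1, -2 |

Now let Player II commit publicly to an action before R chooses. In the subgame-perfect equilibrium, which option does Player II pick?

Backward induction with Player II moving first.
- c1: BR = T, leader payoff 8.
- c2: BR = B, leader payoff -4.
- c3: BR = M, leader payoff 6.
- c4: BR = B, leader payoff 4.
- c5: BR = T, leader payoff -4.
Player II's induced payoffs are 8, -4, 6, 4, -4, so Player II commits to c1. Subgame-perfect outcome: (T, c1) with payoffs (7, 8).

c1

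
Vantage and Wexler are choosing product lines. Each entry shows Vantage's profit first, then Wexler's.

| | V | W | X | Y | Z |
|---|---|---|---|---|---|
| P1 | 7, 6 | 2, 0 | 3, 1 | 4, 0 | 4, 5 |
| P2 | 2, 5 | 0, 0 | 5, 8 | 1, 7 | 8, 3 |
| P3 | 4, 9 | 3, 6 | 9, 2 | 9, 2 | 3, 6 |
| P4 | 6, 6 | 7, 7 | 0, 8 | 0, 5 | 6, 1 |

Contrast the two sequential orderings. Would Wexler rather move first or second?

If Vantage leads: Wexler's best replies are P1→V, P2→X, P3→V, P4→X; Vantage's induced payoffs 7, 5, 4, 0; outcome (P1, V), payoffs (7, 6).
If Wexler leads: Vantage's best replies are V→P1, W→P4, X→P3, Y→P3, Z→P2; Wexler's induced payoffs 6, 7, 2, 2, 3; outcome (P4, W), payoffs (7, 7).
Wexler gets 7 moving first and 6 moving second, so Wexler prefers to move first.

first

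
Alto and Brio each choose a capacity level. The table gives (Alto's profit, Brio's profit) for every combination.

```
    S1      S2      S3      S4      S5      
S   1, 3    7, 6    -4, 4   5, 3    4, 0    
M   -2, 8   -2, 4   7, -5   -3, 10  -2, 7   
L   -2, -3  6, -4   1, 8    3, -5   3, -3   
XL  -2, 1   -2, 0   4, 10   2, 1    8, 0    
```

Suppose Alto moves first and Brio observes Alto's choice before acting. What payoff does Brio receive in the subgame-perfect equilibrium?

Work backward from Brio's decision.
- S: BR = S2, leader payoff 7.
- M: BR = S4, leader payoff -3.
- L: BR = S3, leader payoff 1.
- XL: BR = S3, leader payoff 4.
Among 7, -3, 1, 4, the best is 7 at S. Subgame-perfect outcome: (S, S2) with payoffs (7, 6).

6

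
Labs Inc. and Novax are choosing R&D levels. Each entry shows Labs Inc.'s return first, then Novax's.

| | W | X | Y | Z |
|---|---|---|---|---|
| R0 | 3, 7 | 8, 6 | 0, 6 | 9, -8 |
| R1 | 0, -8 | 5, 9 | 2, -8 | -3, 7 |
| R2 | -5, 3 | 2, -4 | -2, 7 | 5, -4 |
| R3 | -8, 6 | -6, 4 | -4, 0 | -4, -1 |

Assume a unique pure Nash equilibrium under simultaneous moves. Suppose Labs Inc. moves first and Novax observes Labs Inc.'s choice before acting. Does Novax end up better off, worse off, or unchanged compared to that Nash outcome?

better off

Backward induction with Labs Inc. moving first.
- R0 → Novax plays W (best of 7, 6, 6, -8); Labs Inc. gets 3.
- R1 → Novax plays X (best of -8, 9, -8, 7); Labs Inc. gets 5.
- R2 → Novax plays Y (best of 3, -4, 7, -4); Labs Inc. gets -2.
- R3 → Novax plays W (best of 6, 4, 0, -1); Labs Inc. gets -8.
Labs Inc.'s induced payoffs are 3, 5, -2, -8, so Labs Inc. commits to R1. Subgame-perfect outcome: (R1, X) with payoffs (5, 9).
Now find the simultaneous Nash equilibrium.
Labs Inc.'s best replies: W→R0; X→R0; Y→R1; Z→R0.
Novax's best replies: R0→W; R1→X; R2→Y; R3→W.
The unique mutual best reply is (R0, W), giving (3, 7).
Novax earns 9 sequentially versus 7 at the Nash outcome: better off.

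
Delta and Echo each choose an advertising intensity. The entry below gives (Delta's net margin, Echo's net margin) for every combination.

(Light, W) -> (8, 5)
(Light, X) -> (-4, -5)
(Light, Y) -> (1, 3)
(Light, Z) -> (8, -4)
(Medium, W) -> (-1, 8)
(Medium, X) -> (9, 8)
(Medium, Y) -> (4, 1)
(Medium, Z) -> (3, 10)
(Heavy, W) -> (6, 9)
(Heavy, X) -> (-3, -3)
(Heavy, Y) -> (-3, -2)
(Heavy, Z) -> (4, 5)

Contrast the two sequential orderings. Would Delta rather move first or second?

If Delta leads: Echo's best replies are Light→W, Medium→Z, Heavy→W; Delta's induced payoffs 8, 3, 6; outcome (Light, W), payoffs (8, 5).
If Echo leads: Delta's best replies are W→Light, X→Medium, Y→Medium, Z→Light; Echo's induced payoffs 5, 8, 1, -4; outcome (Medium, X), payoffs (9, 8).
Delta gets 8 moving first and 9 moving second, so Delta prefers to move second.

second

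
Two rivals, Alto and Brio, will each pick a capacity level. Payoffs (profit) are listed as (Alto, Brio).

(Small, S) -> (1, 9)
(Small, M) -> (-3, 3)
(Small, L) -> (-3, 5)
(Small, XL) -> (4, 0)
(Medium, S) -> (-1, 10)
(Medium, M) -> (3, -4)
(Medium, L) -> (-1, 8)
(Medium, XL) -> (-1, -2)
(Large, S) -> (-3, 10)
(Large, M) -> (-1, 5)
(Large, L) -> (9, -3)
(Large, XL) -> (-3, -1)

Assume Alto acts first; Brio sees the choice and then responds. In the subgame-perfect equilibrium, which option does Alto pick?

Backward induction with Alto moving first.
- Small → Brio plays S (best of 9, 3, 5, 0); Alto gets 1.
- Medium → Brio plays S (best of 10, -4, 8, -2); Alto gets -1.
- Large → Brio plays S (best of 10, 5, -3, -1); Alto gets -3.
Alto's induced payoffs are 1, -1, -3, so Alto commits to Small. Subgame-perfect outcome: (Small, S) with payoffs (1, 9).

Small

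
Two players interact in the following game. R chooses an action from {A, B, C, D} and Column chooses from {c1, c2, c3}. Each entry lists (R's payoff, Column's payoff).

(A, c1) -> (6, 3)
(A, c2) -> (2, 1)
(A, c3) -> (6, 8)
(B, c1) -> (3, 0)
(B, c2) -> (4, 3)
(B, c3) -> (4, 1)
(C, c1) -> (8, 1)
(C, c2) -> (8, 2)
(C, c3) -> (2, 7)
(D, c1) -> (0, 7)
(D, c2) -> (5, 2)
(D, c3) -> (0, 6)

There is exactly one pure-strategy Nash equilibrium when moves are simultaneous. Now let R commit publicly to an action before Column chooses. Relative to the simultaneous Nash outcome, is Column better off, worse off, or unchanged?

Column best-responds to each possible R move:
- A → Column plays c3 (best of 3, 1, 8); R gets 6.
- B → Column plays c2 (best of 0, 3, 1); R gets 4.
- C → Column plays c3 (best of 1, 2, 7); R gets 2.
- D → Column plays c1 (best of 7, 2, 6); R gets 0.
Maximizing over 6, 4, 2, 0, R chooses A. Subgame-perfect outcome: (A, c3) with payoffs (6, 8).
Now find the simultaneous Nash equilibrium.
R's best replies: c1→C; c2→C; c3→A.
Column's best replies: A→c3; B→c2; C→c3; D→c1.
The unique mutual best reply is (A, c3), giving (6, 8).
Column earns 8 sequentially versus 8 at the Nash outcome: unchanged.

unchanged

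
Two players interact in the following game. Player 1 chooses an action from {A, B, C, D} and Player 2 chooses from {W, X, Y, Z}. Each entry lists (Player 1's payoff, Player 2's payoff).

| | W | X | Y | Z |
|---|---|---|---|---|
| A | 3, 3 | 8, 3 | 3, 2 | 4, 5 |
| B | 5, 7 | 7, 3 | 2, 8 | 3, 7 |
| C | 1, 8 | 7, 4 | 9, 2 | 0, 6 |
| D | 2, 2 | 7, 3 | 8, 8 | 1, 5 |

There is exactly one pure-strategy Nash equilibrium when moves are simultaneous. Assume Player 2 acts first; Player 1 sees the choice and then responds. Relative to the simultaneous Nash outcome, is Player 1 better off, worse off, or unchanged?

Work backward from Player 1's decision.
- W → Player 1 plays B (best of 3, 5, 1, 2); Player 2 gets 7.
- X → Player 1 plays A (best of 8, 7, 7, 7); Player 2 gets 3.
- Y → Player 1 plays C (best of 3, 2, 9, 8); Player 2 gets 2.
- Z → Player 1 plays A (best of 4, 3, 0, 1); Player 2 gets 5.
Among 7, 3, 2, 5, the best is 7 at W. Subgame-perfect outcome: (B, W) with payoffs (5, 7).
For the simultaneous game, intersect best replies.
Player 1's best replies: W→B; X→A; Y→C; Z→A.
Player 2's best replies: A→Z; B→Y; C→W; D→Y.
The unique mutual best reply is (A, Z), giving (4, 5).
Player 1 earns 5 sequentially versus 4 at the Nash outcome: better off.

better off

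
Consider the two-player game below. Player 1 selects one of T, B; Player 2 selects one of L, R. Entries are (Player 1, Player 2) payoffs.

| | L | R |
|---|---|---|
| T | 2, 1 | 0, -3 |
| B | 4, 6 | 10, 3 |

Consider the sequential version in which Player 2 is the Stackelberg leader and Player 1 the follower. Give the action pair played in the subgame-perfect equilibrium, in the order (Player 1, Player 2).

(B, L)

Backward induction with Player 2 moving first.
- L: Player 1 compares 2, 4 and picks B; Player 2 would get 6.
- R: Player 1 compares 0, 10 and picks B; Player 2 would get 3.
Player 2's induced payoffs are 6, 3, so Player 2 commits to L. Subgame-perfect outcome: (B, L) with payoffs (4, 6).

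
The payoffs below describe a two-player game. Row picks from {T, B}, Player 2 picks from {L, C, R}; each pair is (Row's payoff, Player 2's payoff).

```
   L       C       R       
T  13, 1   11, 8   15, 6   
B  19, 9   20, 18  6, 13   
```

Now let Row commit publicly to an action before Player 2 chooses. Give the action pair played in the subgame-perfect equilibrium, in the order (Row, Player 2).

(B, C)

Player 2 best-responds to each possible Row move:
- T → Player 2 plays C (best of 1, 8, 6); Row gets 11.
- B → Player 2 plays C (best of 9, 18, 13); Row gets 20.
Among 11, 20, the best is 20 at B. Subgame-perfect outcome: (B, C) with payoffs (20, 18).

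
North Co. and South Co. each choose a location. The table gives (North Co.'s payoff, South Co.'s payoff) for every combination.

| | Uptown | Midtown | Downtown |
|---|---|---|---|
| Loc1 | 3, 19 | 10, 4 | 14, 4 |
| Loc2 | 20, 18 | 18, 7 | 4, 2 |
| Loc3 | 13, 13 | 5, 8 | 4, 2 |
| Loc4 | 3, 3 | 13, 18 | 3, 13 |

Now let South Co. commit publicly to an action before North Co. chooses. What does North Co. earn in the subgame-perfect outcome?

20

Solve by backward induction (South Co. leads).
- Uptown: BR = Loc2, leader payoff 18.
- Midtown: BR = Loc2, leader payoff 7.
- Downtown: BR = Loc1, leader payoff 4.
South Co.'s induced payoffs are 18, 7, 4, so South Co. commits to Uptown. Subgame-perfect outcome: (Loc2, Uptown) with payoffs (20, 18).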